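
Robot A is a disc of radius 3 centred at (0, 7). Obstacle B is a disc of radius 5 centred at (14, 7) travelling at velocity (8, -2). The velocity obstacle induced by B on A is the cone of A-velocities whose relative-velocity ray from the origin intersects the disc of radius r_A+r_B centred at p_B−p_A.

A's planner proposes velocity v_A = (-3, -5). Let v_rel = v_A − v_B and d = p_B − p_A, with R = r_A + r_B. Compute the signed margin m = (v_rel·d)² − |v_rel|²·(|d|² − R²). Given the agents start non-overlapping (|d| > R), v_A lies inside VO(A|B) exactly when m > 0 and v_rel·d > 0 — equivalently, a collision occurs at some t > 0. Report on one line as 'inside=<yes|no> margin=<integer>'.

d = (14, 0),  |d|² = 196;  R = 3+5 = 8,  c = 196−8² = 132
v_rel = (-11, -3),  |v_rel|² = 130;  v_rel·d = (-11)·(14) + (-3)·(0) = -154
130·t² + 308·t + 132 = 0  ⇒  m = (-154)² − 130·132 = 6556
m = 6556 > 0,  v_rel·d = -154 < 0  ⇒  outside

inside=no margin=6556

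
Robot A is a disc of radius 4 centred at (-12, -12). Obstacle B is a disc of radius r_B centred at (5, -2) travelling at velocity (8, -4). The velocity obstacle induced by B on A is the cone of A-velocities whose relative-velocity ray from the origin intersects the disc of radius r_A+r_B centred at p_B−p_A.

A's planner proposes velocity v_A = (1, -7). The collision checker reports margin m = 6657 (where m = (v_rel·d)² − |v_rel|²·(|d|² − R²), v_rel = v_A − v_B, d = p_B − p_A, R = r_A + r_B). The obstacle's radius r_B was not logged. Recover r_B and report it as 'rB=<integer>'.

m = 6657
d = (17, 10);  v_rel = (-7, -3),  |v_rel|² = 58
v_rel×d = (-7)·(10) − (-3)·(17) = -19
since m = R²·58 − (-19)²:  R² = (361 + 6657) / 58 = 121
R = √121 = 11  ⇒  r_B = 11 − 4 = 7

rB=7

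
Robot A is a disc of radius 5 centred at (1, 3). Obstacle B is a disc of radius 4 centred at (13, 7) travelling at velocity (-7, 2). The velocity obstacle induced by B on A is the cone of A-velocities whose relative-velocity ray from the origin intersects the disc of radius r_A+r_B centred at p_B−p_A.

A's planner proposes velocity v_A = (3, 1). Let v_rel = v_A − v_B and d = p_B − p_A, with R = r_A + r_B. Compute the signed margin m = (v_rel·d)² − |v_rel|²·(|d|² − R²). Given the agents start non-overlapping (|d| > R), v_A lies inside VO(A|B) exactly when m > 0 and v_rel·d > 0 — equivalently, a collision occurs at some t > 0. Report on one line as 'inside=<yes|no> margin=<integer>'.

d = (12, 4),  |d|² = 160;  R = 5+4 = 9,  c = 160−9² = 79
v_rel = (10, -1),  |v_rel|² = 101;  v_rel·d = (10)·(12) + (-1)·(4) = 116
101·t² − 232·t + 79 = 0  ⇒  m = 116² − 101·79 = 5477
m = 5477 > 0,  v_rel·d = 116 > 0  ⇒  inside

inside=yes margin=5477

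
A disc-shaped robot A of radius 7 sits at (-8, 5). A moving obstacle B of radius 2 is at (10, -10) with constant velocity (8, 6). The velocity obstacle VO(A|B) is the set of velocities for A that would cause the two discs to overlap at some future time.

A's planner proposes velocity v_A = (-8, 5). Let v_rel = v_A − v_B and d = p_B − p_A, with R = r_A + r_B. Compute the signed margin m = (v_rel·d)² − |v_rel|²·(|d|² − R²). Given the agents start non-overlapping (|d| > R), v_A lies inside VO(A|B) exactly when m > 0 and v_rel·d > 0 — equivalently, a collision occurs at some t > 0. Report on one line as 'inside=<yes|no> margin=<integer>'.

d = (18, -15),  |d|² = 549;  R = 7+2 = 9,  c = 549−9² = 468
v_rel = (-16, -1),  |v_rel|² = 257;  v_rel·d = (-16)·(18) + (-1)·(-15) = -273
257·t² + 546·t + 468 = 0  ⇒  m = (-273)² − 257·468 = -45747
m = -45747 < 0,  v_rel·d = -273 < 0  ⇒  outside

inside=no margin=-45747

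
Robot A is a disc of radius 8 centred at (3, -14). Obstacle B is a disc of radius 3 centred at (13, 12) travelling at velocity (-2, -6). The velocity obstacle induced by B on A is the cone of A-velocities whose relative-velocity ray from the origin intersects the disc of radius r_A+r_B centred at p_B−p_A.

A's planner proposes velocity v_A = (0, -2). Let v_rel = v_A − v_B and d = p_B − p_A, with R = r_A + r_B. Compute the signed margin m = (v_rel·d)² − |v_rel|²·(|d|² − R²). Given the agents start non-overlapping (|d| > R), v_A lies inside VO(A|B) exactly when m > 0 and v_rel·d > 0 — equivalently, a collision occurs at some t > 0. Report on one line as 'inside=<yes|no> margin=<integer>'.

d = (10, 26),  |d|² = 776;  R = 8+3 = 11,  c = 776−11² = 655
v_rel = (2, 4),  |v_rel|² = 20;  v_rel·d = (2)·(10) + (4)·(26) = 124
20·t² − 248·t + 655 = 0  ⇒  m = 124² − 20·655 = 2276
m = 2276 > 0,  v_rel·d = 124 > 0  ⇒  inside

inside=yes margin=2276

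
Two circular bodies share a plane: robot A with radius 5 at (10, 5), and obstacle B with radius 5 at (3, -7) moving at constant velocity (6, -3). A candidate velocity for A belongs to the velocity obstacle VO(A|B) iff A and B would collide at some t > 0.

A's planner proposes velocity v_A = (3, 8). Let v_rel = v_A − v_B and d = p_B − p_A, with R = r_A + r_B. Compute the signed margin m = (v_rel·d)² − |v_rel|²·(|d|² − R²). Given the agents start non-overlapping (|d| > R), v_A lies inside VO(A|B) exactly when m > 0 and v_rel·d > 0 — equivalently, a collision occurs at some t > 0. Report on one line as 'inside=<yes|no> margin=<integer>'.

d = (-7, -12),  |d|² = 193;  R = 5+5 = 10,  c = 193−10² = 93
v_rel = (-3, 11),  |v_rel|² = 130;  v_rel·d = (-3)·(-7) + (11)·(-12) = -111
130·t² + 222·t + 93 = 0  ⇒  m = (-111)² − 130·93 = 231
m = 231 > 0,  v_rel·d = -111 < 0  ⇒  outside

inside=no margin=231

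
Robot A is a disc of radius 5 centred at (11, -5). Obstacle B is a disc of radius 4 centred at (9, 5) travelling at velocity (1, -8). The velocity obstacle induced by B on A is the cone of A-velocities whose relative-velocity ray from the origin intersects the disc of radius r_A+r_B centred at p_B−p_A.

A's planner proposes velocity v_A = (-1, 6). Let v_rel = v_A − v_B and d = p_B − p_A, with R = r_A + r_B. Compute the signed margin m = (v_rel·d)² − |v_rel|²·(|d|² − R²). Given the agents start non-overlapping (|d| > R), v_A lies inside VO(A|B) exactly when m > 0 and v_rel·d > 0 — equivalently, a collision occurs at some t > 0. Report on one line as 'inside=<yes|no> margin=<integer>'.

d = (-2, 10),  |d|² = 104;  R = 5+4 = 9,  c = 104−9² = 23
v_rel = (-2, 14),  |v_rel|² = 200;  v_rel·d = (-2)·(-2) + (14)·(10) = 144
200·t² − 288·t + 23 = 0  ⇒  m = 144² − 200·23 = 16136
m = 16136 > 0,  v_rel·d = 144 > 0  ⇒  inside

inside=yes margin=16136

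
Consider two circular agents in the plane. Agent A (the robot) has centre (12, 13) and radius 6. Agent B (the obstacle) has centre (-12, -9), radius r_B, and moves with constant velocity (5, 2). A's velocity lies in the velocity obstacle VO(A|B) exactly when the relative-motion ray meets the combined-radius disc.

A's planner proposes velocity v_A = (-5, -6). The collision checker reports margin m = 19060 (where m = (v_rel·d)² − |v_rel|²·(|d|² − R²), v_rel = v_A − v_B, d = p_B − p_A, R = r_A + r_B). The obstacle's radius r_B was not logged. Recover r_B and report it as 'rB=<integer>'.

m = 19060
d = (-24, -22);  v_rel = (-10, -8),  |v_rel|² = 164
v_rel×d = (-10)·(-22) − (-8)·(-24) = 28
since m = R²·164 − 28²:  R² = (784 + 19060) / 164 = 121
R = √121 = 11  ⇒  r_B = 11 − 6 = 5

rB=5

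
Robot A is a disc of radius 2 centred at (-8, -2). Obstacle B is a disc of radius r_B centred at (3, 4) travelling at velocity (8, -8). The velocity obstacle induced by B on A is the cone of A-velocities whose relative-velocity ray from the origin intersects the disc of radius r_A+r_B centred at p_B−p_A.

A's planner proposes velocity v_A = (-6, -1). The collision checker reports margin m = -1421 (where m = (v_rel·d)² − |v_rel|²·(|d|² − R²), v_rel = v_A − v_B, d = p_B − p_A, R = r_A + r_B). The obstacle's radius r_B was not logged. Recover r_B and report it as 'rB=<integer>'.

m = -1421
d = (11, 6);  v_rel = (-14, 7),  |v_rel|² = 245
v_rel×d = (-14)·(6) − (7)·(11) = -161
since m = R²·245 − (-161)²:  R² = (25921 + -1421) / 245 = 100
R = √100 = 10  ⇒  r_B = 10 − 2 = 8

rB=8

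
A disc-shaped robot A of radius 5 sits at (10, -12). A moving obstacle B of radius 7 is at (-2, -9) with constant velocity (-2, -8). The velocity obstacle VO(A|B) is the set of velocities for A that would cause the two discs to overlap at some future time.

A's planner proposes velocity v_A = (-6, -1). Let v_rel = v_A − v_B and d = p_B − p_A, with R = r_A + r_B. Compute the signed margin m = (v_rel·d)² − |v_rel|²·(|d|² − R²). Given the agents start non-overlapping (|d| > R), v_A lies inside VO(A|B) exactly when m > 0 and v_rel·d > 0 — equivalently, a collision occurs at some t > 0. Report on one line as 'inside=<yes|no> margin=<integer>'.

d = (-12, 3),  |d|² = 153;  R = 5+7 = 12,  c = 153−12² = 9
v_rel = (-4, 7),  |v_rel|² = 65;  v_rel·d = (-4)·(-12) + (7)·(3) = 69
65·t² − 138·t + 9 = 0  ⇒  m = 69² − 65·9 = 4176
m = 4176 > 0,  v_rel·d = 69 > 0  ⇒  inside

inside=yes margin=4176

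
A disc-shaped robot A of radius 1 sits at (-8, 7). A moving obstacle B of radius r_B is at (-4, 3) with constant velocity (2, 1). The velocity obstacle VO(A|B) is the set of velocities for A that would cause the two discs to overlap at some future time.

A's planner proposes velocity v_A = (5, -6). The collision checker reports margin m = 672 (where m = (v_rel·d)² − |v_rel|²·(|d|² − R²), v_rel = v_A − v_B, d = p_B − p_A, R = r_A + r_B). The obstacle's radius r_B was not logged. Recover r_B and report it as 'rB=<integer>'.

m = 672
d = (4, -4);  v_rel = (3, -7),  |v_rel|² = 58
v_rel×d = (3)·(-4) − (-7)·(4) = 16
since m = R²·58 − 16²:  R² = (256 + 672) / 58 = 16
R = √16 = 4  ⇒  r_B = 4 − 1 = 3

rB=3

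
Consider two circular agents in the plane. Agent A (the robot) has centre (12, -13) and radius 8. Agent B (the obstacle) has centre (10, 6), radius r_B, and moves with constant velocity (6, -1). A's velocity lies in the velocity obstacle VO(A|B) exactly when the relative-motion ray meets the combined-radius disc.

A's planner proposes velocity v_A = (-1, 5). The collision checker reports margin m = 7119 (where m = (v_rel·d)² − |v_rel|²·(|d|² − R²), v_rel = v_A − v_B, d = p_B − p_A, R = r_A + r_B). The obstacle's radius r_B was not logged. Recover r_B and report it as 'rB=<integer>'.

m = 7119
d = (-2, 19);  v_rel = (-7, 6),  |v_rel|² = 85
v_rel×d = (-7)·(19) − (6)·(-2) = -121
since m = R²·85 − (-121)²:  R² = (14641 + 7119) / 85 = 256
R = √256 = 16  ⇒  r_B = 16 − 8 = 8

rB=8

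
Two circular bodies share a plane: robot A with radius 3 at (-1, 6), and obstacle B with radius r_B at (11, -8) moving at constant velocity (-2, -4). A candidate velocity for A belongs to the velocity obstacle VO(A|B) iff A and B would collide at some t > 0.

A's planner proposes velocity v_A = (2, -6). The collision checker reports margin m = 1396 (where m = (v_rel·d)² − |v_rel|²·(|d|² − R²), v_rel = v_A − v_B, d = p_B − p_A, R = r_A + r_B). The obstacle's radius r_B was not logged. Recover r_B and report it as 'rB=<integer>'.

m = 1396
d = (12, -14);  v_rel = (4, -2),  |v_rel|² = 20
v_rel×d = (4)·(-14) − (-2)·(12) = -32
since m = R²·20 − (-32)²:  R² = (1024 + 1396) / 20 = 121
R = √121 = 11  ⇒  r_B = 11 − 3 = 8

rB=8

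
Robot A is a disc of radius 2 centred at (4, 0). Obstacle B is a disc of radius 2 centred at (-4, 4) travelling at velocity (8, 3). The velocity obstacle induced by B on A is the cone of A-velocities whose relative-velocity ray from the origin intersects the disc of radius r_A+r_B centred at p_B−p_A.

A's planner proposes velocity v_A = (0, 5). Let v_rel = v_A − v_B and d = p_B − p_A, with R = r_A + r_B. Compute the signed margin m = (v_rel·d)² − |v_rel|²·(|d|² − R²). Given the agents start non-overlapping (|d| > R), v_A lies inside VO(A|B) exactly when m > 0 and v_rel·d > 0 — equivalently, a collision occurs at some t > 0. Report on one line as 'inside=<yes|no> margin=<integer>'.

d = (-8, 4),  |d|² = 80;  R = 2+2 = 4,  c = 80−4² = 64
v_rel = (-8, 2),  |v_rel|² = 68;  v_rel·d = (-8)·(-8) + (2)·(4) = 72
68·t² − 144·t + 64 = 0  ⇒  m = 72² − 68·64 = 832
m = 832 > 0,  v_rel·d = 72 > 0  ⇒  inside

inside=yes margin=832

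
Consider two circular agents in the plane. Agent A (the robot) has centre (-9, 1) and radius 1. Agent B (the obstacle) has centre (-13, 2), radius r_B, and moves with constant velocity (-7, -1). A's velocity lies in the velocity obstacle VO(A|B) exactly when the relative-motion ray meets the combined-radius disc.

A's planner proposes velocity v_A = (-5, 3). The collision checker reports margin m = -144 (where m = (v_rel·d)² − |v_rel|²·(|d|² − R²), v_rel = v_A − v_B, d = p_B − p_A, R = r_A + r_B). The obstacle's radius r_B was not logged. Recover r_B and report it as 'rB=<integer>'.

m = -144
d = (-4, 1);  v_rel = (2, 4),  |v_rel|² = 20
v_rel×d = (2)·(1) − (4)·(-4) = 18
since m = R²·20 − 18²:  R² = (324 + -144) / 20 = 9
R = √9 = 3  ⇒  r_B = 3 − 1 = 2

rB=2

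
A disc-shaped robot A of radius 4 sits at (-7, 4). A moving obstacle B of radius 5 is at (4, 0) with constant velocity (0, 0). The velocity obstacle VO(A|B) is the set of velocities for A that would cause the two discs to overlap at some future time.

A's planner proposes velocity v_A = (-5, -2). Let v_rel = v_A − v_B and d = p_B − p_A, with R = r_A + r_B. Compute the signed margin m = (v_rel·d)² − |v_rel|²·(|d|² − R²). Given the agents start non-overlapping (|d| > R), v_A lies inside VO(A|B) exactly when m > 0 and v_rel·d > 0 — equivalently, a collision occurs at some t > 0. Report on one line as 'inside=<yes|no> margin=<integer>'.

d = (11, -4),  |d|² = 137;  R = 4+5 = 9,  c = 137−9² = 56
v_rel = (-5, -2),  |v_rel|² = 29;  v_rel·d = (-5)·(11) + (-2)·(-4) = -47
29·t² + 94·t + 56 = 0  ⇒  m = (-47)² − 29·56 = 585
m = 585 > 0,  v_rel·d = -47 < 0  ⇒  outside

inside=no margin=585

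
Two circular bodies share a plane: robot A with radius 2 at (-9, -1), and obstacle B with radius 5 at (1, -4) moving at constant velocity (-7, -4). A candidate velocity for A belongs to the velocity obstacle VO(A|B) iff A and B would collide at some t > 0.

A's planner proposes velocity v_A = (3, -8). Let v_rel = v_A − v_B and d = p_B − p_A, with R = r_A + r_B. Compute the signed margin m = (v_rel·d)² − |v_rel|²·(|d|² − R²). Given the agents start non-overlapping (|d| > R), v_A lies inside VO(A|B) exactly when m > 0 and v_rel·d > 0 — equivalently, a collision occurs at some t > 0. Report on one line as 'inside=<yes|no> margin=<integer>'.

d = (10, -3),  |d|² = 109;  R = 2+5 = 7,  c = 109−7² = 60
v_rel = (10, -4),  |v_rel|² = 116;  v_rel·d = (10)·(10) + (-4)·(-3) = 112
116·t² − 224·t + 60 = 0  ⇒  m = 112² − 116·60 = 5584
m = 5584 > 0,  v_rel·d = 112 > 0  ⇒  inside

inside=yes margin=5584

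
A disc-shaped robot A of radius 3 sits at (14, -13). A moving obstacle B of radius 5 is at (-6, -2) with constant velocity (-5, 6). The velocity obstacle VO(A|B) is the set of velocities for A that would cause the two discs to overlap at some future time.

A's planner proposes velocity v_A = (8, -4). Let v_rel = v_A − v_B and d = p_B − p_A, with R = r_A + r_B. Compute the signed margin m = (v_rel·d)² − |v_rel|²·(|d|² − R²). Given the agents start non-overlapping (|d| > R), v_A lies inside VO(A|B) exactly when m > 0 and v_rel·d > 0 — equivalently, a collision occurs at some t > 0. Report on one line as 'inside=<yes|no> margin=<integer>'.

d = (-20, 11),  |d|² = 521;  R = 3+5 = 8,  c = 521−8² = 457
v_rel = (13, -10),  |v_rel|² = 269;  v_rel·d = (13)·(-20) + (-10)·(11) = -370
269·t² + 740·t + 457 = 0  ⇒  m = (-370)² − 269·457 = 13967
m = 13967 > 0,  v_rel·d = -370 < 0  ⇒  outside

inside=no margin=13967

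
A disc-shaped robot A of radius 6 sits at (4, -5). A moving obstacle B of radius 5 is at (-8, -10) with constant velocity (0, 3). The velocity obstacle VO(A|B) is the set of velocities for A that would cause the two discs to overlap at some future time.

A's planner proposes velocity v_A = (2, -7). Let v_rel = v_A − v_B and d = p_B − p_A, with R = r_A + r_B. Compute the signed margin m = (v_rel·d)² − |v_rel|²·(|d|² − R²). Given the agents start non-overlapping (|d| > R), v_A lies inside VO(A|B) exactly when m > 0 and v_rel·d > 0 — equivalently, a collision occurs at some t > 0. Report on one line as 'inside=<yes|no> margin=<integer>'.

d = (-12, -5),  |d|² = 169;  R = 6+5 = 11,  c = 169−11² = 48
v_rel = (2, -10),  |v_rel|² = 104;  v_rel·d = (2)·(-12) + (-10)·(-5) = 26
104·t² − 52·t + 48 = 0  ⇒  m = 26² − 104·48 = -4316
m = -4316 < 0,  v_rel·d = 26 > 0  ⇒  outside

inside=no margin=-4316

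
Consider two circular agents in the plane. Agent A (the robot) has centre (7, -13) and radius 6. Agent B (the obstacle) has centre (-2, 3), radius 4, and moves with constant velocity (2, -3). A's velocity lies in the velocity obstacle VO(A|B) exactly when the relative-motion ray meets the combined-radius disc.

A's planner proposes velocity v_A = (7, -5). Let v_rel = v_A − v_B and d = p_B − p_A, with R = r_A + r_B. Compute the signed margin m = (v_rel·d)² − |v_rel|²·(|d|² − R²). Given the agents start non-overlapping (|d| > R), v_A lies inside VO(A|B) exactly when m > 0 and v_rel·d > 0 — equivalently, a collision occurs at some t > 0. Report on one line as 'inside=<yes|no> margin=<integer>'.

d = (-9, 16),  |d|² = 337;  R = 6+4 = 10,  c = 337−10² = 237
v_rel = (5, -2),  |v_rel|² = 29;  v_rel·d = (5)·(-9) + (-2)·(16) = -77
29·t² + 154·t + 237 = 0  ⇒  m = (-77)² − 29·237 = -944
m = -944 < 0,  v_rel·d = -77 < 0  ⇒  outside

inside=no margin=-944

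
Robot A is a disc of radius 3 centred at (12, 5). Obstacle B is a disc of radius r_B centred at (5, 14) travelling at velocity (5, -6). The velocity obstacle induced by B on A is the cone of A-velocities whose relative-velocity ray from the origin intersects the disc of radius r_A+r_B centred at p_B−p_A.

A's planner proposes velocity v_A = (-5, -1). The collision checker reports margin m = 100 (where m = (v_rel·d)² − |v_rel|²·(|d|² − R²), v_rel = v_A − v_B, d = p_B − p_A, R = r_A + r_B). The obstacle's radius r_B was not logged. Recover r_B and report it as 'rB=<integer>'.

m = 100
d = (-7, 9);  v_rel = (-10, 5),  |v_rel|² = 125
v_rel×d = (-10)·(9) − (5)·(-7) = -55
since m = R²·125 − (-55)²:  R² = (3025 + 100) / 125 = 25
R = √25 = 5  ⇒  r_B = 5 − 3 = 2

rB=2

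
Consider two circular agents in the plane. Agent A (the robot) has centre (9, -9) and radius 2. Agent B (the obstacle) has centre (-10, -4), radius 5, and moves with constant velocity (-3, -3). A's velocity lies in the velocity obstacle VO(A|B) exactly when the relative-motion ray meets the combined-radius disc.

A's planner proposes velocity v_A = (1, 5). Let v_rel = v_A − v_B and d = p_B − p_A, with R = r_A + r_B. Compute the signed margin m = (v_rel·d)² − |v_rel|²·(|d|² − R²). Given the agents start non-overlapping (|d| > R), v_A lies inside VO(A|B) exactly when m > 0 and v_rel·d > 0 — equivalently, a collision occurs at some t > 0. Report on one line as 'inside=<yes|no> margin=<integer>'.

d = (-19, 5),  |d|² = 386;  R = 2+5 = 7,  c = 386−7² = 337
v_rel = (4, 8),  |v_rel|² = 80;  v_rel·d = (4)·(-19) + (8)·(5) = -36
80·t² + 72·t + 337 = 0  ⇒  m = (-36)² − 80·337 = -25664
m = -25664 < 0,  v_rel·d = -36 < 0  ⇒  outside

inside=no margin=-25664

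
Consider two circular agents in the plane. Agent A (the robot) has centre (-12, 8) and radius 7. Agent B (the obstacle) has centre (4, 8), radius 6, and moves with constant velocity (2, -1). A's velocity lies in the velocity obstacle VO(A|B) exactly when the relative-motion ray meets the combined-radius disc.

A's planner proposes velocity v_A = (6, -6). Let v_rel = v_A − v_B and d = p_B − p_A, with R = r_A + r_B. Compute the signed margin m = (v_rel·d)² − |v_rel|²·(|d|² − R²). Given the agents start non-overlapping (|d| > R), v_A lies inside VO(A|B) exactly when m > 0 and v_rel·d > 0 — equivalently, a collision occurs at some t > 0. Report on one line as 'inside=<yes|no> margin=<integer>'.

d = (16, 0),  |d|² = 256;  R = 7+6 = 13,  c = 256−13² = 87
v_rel = (4, -5),  |v_rel|² = 41;  v_rel·d = (4)·(16) + (-5)·(0) = 64
41·t² − 128·t + 87 = 0  ⇒  m = 64² − 41·87 = 529
m = 529 > 0,  v_rel·d = 64 > 0  ⇒  inside

inside=yes margin=529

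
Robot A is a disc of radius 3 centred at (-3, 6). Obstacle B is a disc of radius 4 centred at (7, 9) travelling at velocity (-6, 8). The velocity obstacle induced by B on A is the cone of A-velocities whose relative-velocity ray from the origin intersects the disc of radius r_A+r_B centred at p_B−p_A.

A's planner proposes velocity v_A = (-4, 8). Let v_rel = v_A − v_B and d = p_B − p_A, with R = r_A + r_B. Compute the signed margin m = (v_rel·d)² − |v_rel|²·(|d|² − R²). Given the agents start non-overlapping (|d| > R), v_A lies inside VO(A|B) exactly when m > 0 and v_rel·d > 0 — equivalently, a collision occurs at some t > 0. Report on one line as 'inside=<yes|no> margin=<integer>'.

d = (10, 3),  |d|² = 109;  R = 3+4 = 7,  c = 109−7² = 60
v_rel = (2, 0),  |v_rel|² = 4;  v_rel·d = (2)·(10) + (0)·(3) = 20
4·t² − 40·t + 60 = 0  ⇒  m = 20² − 4·60 = 160
m = 160 > 0,  v_rel·d = 20 > 0  ⇒  inside

inside=yes margin=160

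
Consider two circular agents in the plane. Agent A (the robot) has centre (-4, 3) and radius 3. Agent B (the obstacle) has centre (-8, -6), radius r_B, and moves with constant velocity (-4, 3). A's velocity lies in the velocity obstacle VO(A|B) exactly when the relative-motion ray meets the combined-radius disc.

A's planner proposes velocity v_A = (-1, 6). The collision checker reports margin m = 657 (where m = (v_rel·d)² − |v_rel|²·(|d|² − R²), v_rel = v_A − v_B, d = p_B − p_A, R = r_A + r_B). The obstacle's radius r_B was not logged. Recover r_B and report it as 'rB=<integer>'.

m = 657
d = (-4, -9);  v_rel = (3, 3),  |v_rel|² = 18
v_rel×d = (3)·(-9) − (3)·(-4) = -15
since m = R²·18 − (-15)²:  R² = (225 + 657) / 18 = 49
R = √49 = 7  ⇒  r_B = 7 − 3 = 4

rB=4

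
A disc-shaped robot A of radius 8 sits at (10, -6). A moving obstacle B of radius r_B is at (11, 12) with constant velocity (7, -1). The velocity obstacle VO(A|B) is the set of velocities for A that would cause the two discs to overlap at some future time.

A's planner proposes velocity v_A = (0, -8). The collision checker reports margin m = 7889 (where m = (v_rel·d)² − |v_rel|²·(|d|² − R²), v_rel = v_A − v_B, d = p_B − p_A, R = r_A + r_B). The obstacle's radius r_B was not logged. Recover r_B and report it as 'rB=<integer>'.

m = 7889
d = (1, 18);  v_rel = (-7, -7),  |v_rel|² = 98
v_rel×d = (-7)·(18) − (-7)·(1) = -119
since m = R²·98 − (-119)²:  R² = (14161 + 7889) / 98 = 225
R = √225 = 15  ⇒  r_B = 15 − 8 = 7

rB=7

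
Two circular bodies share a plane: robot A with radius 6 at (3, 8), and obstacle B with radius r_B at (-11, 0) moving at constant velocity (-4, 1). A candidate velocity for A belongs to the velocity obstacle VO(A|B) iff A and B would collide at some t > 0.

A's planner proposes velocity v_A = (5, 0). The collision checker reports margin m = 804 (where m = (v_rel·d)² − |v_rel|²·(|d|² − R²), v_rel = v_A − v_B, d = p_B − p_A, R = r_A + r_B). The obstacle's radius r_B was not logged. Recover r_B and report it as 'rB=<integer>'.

m = 804
d = (-14, -8);  v_rel = (9, -1),  |v_rel|² = 82
v_rel×d = (9)·(-8) − (-1)·(-14) = -86
since m = R²·82 − (-86)²:  R² = (7396 + 804) / 82 = 100
R = √100 = 10  ⇒  r_B = 10 − 6 = 4

rB=4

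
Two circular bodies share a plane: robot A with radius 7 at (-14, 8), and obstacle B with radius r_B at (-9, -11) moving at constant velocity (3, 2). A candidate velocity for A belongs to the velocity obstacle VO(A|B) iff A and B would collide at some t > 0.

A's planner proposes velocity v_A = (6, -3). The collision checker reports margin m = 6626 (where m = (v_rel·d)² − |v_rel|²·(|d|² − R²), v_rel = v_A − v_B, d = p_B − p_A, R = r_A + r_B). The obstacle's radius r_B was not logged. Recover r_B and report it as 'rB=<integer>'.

m = 6626
d = (5, -19);  v_rel = (3, -5),  |v_rel|² = 34
v_rel×d = (3)·(-19) − (-5)·(5) = -32
since m = R²·34 − (-32)²:  R² = (1024 + 6626) / 34 = 225
R = √225 = 15  ⇒  r_B = 15 − 7 = 8

rB=8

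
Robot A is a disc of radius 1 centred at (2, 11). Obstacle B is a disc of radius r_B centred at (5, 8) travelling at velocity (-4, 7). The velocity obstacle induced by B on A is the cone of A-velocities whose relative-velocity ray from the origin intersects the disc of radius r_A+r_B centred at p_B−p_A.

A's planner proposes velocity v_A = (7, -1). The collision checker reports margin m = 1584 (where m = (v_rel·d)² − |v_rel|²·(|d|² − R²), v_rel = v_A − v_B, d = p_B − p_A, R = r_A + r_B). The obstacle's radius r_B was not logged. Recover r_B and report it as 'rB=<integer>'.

m = 1584
d = (3, -3);  v_rel = (11, -8),  |v_rel|² = 185
v_rel×d = (11)·(-3) − (-8)·(3) = -9
since m = R²·185 − (-9)²:  R² = (81 + 1584) / 185 = 9
R = √9 = 3  ⇒  r_B = 3 − 1 = 2

rB=2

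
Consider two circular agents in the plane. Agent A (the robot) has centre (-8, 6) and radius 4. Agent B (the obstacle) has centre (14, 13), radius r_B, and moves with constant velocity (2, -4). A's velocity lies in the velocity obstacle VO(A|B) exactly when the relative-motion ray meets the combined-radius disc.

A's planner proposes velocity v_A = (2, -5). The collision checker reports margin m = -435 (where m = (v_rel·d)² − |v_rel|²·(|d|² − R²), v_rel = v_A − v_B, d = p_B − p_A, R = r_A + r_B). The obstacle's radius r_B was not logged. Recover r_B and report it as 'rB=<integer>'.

m = -435
d = (22, 7);  v_rel = (0, -1),  |v_rel|² = 1
v_rel×d = (0)·(7) − (-1)·(22) = 22
since m = R²·1 − 22²:  R² = (484 + -435) / 1 = 49
R = √49 = 7  ⇒  r_B = 7 − 4 = 3

rB=3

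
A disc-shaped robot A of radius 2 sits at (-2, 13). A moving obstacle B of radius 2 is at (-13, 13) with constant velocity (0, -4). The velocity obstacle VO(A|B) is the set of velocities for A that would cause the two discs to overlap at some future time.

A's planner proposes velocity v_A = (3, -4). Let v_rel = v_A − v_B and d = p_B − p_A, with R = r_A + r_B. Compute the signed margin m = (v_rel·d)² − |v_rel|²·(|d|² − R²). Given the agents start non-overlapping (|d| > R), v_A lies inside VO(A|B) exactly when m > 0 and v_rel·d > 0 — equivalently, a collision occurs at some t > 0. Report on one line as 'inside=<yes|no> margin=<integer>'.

d = (-11, 0),  |d|² = 121;  R = 2+2 = 4,  c = 121−4² = 105
v_rel = (3, 0),  |v_rel|² = 9;  v_rel·d = (3)·(-11) + (0)·(0) = -33
9·t² + 66·t + 105 = 0  ⇒  m = (-33)² − 9·105 = 144
m = 144 > 0,  v_rel·d = -33 < 0  ⇒  outside

inside=no margin=144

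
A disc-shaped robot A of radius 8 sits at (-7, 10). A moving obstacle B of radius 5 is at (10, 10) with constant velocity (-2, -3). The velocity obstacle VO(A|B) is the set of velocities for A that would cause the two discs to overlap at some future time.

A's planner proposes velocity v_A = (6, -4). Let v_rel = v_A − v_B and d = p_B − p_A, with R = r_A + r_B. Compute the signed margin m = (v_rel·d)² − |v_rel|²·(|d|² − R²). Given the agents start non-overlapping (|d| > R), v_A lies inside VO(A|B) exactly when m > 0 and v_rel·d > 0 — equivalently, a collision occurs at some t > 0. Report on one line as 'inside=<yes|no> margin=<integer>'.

d = (17, 0),  |d|² = 289;  R = 8+5 = 13,  c = 289−13² = 120
v_rel = (8, -1),  |v_rel|² = 65;  v_rel·d = (8)·(17) + (-1)·(0) = 136
65·t² − 272·t + 120 = 0  ⇒  m = 136² − 65·120 = 10696
m = 10696 > 0,  v_rel·d = 136 > 0  ⇒  inside

inside=yes margin=10696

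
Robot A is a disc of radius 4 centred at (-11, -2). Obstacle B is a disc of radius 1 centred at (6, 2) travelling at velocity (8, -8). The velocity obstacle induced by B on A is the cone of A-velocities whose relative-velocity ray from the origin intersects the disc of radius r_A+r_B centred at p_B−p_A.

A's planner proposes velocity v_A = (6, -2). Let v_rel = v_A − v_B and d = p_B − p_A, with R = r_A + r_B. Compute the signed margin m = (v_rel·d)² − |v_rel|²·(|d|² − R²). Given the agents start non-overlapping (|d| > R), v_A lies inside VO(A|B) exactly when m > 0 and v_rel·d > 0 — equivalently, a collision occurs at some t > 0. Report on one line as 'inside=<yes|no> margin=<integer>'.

d = (17, 4),  |d|² = 305;  R = 4+1 = 5,  c = 305−5² = 280
v_rel = (-2, 6),  |v_rel|² = 40;  v_rel·d = (-2)·(17) + (6)·(4) = -10
40·t² + 20·t + 280 = 0  ⇒  m = (-10)² − 40·280 = -11100
m = -11100 < 0,  v_rel·d = -10 < 0  ⇒  outside

inside=no margin=-11100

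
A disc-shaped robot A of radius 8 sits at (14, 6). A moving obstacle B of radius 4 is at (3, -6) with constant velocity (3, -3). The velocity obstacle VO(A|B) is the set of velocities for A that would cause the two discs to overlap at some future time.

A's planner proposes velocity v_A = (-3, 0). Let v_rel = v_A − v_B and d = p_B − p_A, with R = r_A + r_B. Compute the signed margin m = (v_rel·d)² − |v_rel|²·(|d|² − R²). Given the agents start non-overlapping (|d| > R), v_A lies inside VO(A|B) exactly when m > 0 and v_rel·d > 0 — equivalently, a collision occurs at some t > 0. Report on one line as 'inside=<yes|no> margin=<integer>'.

d = (-11, -12),  |d|² = 265;  R = 8+4 = 12,  c = 265−12² = 121
v_rel = (-6, 3),  |v_rel|² = 45;  v_rel·d = (-6)·(-11) + (3)·(-12) = 30
45·t² − 60·t + 121 = 0  ⇒  m = 30² − 45·121 = -4545
m = -4545 < 0,  v_rel·d = 30 > 0  ⇒  outside

inside=no margin=-4545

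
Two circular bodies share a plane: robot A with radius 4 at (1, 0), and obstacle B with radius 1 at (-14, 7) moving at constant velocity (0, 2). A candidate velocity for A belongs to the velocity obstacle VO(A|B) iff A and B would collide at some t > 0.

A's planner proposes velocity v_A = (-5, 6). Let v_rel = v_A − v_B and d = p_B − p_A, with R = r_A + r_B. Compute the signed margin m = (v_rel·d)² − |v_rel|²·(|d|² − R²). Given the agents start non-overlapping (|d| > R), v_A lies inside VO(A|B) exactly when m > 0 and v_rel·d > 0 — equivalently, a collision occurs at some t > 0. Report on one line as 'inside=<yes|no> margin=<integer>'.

d = (-15, 7),  |d|² = 274;  R = 4+1 = 5,  c = 274−5² = 249
v_rel = (-5, 4),  |v_rel|² = 41;  v_rel·d = (-5)·(-15) + (4)·(7) = 103
41·t² − 206·t + 249 = 0  ⇒  m = 103² − 41·249 = 400
m = 400 > 0,  v_rel·d = 103 > 0  ⇒  inside

inside=yes margin=400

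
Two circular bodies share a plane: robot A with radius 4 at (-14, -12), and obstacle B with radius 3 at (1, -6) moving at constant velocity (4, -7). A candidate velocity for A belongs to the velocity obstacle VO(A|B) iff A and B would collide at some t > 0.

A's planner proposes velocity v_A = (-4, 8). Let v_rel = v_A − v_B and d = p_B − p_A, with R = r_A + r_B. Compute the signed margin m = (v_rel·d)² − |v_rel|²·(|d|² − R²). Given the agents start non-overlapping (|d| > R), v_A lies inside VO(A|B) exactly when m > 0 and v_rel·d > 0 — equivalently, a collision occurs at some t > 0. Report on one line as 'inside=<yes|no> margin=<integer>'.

d = (15, 6),  |d|² = 261;  R = 4+3 = 7,  c = 261−7² = 212
v_rel = (-8, 15),  |v_rel|² = 289;  v_rel·d = (-8)·(15) + (15)·(6) = -30
289·t² + 60·t + 212 = 0  ⇒  m = (-30)² − 289·212 = -60368
m = -60368 < 0,  v_rel·d = -30 < 0  ⇒  outside

inside=no margin=-60368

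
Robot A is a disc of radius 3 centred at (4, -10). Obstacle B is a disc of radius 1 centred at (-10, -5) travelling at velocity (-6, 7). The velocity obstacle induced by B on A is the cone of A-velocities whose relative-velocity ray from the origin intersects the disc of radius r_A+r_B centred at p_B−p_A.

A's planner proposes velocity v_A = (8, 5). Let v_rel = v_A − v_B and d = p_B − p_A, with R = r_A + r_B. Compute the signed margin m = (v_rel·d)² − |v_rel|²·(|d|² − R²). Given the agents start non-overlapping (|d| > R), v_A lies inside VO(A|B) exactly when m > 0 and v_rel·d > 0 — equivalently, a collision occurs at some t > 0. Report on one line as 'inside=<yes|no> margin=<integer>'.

d = (-14, 5),  |d|² = 221;  R = 3+1 = 4,  c = 221−4² = 205
v_rel = (14, -2),  |v_rel|² = 200;  v_rel·d = (14)·(-14) + (-2)·(5) = -206
200·t² + 412·t + 205 = 0  ⇒  m = (-206)² − 200·205 = 1436
m = 1436 > 0,  v_rel·d = -206 < 0  ⇒  outside

inside=no margin=1436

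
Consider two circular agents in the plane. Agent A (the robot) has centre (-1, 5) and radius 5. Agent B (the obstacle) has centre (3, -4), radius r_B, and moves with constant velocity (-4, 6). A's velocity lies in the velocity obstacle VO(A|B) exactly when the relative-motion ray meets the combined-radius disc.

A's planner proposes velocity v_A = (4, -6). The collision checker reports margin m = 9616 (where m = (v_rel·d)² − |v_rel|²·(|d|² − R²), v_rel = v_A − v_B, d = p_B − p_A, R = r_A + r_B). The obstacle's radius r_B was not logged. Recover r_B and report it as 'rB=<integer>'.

m = 9616
d = (4, -9);  v_rel = (8, -12),  |v_rel|² = 208
v_rel×d = (8)·(-9) − (-12)·(4) = -24
since m = R²·208 − (-24)²:  R² = (576 + 9616) / 208 = 49
R = √49 = 7  ⇒  r_B = 7 − 5 = 2

rB=2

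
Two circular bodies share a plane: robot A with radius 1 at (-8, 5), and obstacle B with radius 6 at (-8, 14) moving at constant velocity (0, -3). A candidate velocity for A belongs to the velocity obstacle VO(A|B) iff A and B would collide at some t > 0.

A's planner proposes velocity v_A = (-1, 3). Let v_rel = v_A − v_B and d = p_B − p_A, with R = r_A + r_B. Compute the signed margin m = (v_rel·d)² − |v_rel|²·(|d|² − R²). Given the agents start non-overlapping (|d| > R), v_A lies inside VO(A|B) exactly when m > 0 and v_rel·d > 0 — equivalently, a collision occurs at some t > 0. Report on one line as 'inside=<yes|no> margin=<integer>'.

d = (0, 9),  |d|² = 81;  R = 1+6 = 7,  c = 81−7² = 32
v_rel = (-1, 6),  |v_rel|² = 37;  v_rel·d = (-1)·(0) + (6)·(9) = 54
37·t² − 108·t + 32 = 0  ⇒  m = 54² − 37·32 = 1732
m = 1732 > 0,  v_rel·d = 54 > 0  ⇒  inside

inside=yes margin=1732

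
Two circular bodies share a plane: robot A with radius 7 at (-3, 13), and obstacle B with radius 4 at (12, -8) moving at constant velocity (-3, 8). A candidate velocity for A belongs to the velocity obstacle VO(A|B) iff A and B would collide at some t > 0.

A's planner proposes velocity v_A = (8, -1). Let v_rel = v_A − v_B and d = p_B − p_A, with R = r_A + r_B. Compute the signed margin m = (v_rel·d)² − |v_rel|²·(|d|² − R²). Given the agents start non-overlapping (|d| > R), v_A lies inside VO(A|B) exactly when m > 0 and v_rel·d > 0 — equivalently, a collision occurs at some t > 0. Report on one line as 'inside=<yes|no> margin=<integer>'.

d = (15, -21),  |d|² = 666;  R = 7+4 = 11,  c = 666−11² = 545
v_rel = (11, -9),  |v_rel|² = 202;  v_rel·d = (11)·(15) + (-9)·(-21) = 354
202·t² − 708·t + 545 = 0  ⇒  m = 354² − 202·545 = 15226
m = 15226 > 0,  v_rel·d = 354 > 0  ⇒  inside

inside=yes margin=15226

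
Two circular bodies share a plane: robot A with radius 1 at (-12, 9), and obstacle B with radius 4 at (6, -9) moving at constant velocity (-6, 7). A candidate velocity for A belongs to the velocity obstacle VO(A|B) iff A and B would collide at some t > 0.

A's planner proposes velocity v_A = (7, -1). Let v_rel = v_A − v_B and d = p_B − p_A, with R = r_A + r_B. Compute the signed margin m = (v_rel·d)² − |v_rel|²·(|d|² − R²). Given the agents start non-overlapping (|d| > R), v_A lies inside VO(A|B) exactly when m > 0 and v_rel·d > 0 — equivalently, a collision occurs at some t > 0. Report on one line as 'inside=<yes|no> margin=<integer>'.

d = (18, -18),  |d|² = 648;  R = 1+4 = 5,  c = 648−5² = 623
v_rel = (13, -8),  |v_rel|² = 233;  v_rel·d = (13)·(18) + (-8)·(-18) = 378
233·t² − 756·t + 623 = 0  ⇒  m = 378² − 233·623 = -2275
m = -2275 < 0,  v_rel·d = 378 > 0  ⇒  outside

inside=no margin=-2275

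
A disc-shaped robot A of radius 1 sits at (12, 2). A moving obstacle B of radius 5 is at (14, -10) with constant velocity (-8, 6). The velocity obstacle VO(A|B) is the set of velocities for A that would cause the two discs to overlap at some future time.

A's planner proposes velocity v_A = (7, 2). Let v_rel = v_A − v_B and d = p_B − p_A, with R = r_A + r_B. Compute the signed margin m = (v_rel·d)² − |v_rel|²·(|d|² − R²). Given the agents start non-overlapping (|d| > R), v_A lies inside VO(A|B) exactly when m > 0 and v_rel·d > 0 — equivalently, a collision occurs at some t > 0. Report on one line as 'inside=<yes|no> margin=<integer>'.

d = (2, -12),  |d|² = 148;  R = 1+5 = 6,  c = 148−6² = 112
v_rel = (15, -4),  |v_rel|² = 241;  v_rel·d = (15)·(2) + (-4)·(-12) = 78
241·t² − 156·t + 112 = 0  ⇒  m = 78² − 241·112 = -20908
m = -20908 < 0,  v_rel·d = 78 > 0  ⇒  outside

inside=no margin=-20908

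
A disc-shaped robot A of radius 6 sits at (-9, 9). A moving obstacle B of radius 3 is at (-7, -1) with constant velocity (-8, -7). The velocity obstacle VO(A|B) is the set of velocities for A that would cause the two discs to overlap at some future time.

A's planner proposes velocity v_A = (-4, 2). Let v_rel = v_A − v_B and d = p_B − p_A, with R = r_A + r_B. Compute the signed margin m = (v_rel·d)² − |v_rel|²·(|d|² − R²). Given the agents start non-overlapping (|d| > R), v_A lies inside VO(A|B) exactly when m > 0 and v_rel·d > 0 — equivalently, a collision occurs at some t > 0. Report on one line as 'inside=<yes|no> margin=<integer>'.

d = (2, -10),  |d|² = 104;  R = 6+3 = 9,  c = 104−9² = 23
v_rel = (4, 9),  |v_rel|² = 97;  v_rel·d = (4)·(2) + (9)·(-10) = -82
97·t² + 164·t + 23 = 0  ⇒  m = (-82)² − 97·23 = 4493
m = 4493 > 0,  v_rel·d = -82 < 0  ⇒  outside

inside=no margin=4493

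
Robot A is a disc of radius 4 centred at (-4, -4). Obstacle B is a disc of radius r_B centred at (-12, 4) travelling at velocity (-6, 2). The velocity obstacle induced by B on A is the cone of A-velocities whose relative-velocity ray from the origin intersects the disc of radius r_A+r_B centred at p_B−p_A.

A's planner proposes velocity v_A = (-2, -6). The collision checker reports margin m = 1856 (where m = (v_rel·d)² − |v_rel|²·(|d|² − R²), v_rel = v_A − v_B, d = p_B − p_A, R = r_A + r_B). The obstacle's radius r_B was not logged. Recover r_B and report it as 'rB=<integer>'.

m = 1856
d = (-8, 8);  v_rel = (4, -8),  |v_rel|² = 80
v_rel×d = (4)·(8) − (-8)·(-8) = -32
since m = R²·80 − (-32)²:  R² = (1024 + 1856) / 80 = 36
R = √36 = 6  ⇒  r_B = 6 − 4 = 2

rB=2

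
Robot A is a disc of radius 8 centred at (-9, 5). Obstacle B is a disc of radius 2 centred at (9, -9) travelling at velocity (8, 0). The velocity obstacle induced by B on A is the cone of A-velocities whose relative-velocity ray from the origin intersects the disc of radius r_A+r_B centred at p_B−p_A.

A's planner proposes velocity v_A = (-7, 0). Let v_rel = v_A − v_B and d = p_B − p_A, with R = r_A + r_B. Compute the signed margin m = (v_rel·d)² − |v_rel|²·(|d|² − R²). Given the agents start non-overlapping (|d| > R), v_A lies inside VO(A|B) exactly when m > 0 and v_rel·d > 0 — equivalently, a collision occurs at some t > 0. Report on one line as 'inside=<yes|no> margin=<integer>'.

d = (18, -14),  |d|² = 520;  R = 8+2 = 10,  c = 520−10² = 420
v_rel = (-15, 0),  |v_rel|² = 225;  v_rel·d = (-15)·(18) + (0)·(-14) = -270
225·t² + 540·t + 420 = 0  ⇒  m = (-270)² − 225·420 = -21600
m = -21600 < 0,  v_rel·d = -270 < 0  ⇒  outside

inside=no margin=-21600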